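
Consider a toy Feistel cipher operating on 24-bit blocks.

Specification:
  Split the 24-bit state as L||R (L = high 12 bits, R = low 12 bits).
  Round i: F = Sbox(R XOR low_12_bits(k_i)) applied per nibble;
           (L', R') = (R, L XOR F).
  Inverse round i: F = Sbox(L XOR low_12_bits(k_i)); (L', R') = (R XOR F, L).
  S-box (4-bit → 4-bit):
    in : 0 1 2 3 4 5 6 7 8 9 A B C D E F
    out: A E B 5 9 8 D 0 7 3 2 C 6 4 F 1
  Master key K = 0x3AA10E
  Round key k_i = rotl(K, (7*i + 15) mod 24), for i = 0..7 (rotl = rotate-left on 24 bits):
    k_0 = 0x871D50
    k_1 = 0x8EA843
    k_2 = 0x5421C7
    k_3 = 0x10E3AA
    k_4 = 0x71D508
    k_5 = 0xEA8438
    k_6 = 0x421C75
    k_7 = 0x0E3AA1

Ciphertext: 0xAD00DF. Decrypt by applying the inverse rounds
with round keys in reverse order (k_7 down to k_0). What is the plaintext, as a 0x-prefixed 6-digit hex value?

0x715575

s_0 = ciphertext = 0xAD00DF
s_1 = InvRound(s_0, k_7) = 0xAD1AD0
s_2 = InvRound(s_1, k_6) = 0x7F9AD1
s_3 = InvRound(s_2, k_5) = 0xFBF7F9
s_4 = InvRound(s_3, k_4) = 0x539FBF
s_5 = InvRound(s_4, k_3) = 0x28A539
s_6 = InvRound(s_5, k_2) = 0x0AD28A
s_7 = InvRound(s_6, k_1) = 0x5750AD
s_8 = InvRound(s_7, k_0) = 0x715575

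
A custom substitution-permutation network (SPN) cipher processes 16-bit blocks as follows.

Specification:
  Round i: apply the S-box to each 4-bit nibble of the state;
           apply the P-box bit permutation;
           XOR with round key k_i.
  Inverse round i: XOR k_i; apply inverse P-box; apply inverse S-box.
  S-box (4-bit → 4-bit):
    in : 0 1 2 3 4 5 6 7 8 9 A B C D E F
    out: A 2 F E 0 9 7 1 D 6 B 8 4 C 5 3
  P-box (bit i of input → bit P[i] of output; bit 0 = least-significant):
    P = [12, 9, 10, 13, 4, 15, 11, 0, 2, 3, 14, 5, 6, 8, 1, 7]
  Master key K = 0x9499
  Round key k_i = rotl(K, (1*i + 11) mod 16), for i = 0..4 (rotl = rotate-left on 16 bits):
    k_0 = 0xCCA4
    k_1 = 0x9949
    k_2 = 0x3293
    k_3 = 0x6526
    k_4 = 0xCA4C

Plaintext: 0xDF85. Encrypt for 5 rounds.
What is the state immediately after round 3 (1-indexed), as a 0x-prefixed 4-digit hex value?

s_0 = plaintext = 0xDF85
s_1 = Round(s_0, k_0) = 0xF43B
s_2 = Round(s_1, k_1) = 0x3008
s_3 = Round(s_2, k_2) = 0x8738
s_4 = Round(s_3, k_3) = 0xD9E1
s_5 = Round(s_4, k_4) = 0x80D6

0x8738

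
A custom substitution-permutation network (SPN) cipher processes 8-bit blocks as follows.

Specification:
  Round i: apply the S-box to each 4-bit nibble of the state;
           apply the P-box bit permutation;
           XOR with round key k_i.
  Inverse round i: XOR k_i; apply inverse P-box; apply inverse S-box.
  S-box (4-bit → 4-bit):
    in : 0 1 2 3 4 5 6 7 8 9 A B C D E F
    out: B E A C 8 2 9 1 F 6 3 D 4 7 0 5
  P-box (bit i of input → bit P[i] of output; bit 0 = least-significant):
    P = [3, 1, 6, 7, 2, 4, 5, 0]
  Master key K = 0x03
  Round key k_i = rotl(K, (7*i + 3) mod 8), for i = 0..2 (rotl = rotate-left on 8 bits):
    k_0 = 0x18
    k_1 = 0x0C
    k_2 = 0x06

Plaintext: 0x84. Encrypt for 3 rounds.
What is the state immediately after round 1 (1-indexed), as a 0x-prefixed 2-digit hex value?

s_0 = plaintext = 0x84
s_1 = Round(s_0, k_0) = 0xAD
s_2 = Round(s_1, k_1) = 0x52
s_3 = Round(s_2, k_2) = 0x94

0xAD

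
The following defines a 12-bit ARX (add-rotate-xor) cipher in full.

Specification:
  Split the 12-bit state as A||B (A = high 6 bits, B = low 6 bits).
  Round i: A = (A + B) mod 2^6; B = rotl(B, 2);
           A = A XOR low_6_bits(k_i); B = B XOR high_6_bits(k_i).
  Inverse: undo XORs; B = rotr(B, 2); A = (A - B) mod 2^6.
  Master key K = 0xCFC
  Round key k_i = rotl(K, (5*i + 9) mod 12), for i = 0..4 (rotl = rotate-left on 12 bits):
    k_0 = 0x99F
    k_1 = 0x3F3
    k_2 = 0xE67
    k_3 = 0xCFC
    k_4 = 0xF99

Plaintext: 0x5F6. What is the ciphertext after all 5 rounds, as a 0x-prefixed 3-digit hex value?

0xC97

s_0 = plaintext = 0x5F6
s_1 = Round(s_0, k_0) = 0x4BD
s_2 = Round(s_1, k_1) = 0xF38
s_3 = Round(s_2, k_2) = 0x4DA
s_4 = Round(s_3, k_3) = 0x45A
s_5 = Round(s_4, k_4) = 0xC97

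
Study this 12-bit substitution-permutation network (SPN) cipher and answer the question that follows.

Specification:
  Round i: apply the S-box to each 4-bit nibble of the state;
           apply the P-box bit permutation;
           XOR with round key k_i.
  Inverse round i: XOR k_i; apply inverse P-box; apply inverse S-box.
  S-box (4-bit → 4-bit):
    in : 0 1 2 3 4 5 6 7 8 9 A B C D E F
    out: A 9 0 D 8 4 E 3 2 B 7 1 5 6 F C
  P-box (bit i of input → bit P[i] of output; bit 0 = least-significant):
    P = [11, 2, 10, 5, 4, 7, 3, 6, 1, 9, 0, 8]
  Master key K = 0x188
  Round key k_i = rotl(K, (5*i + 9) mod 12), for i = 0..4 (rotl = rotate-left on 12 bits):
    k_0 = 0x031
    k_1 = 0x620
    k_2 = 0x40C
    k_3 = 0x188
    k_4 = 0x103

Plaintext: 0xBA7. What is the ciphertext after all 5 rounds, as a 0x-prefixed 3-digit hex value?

s_0 = plaintext = 0xBA7
s_1 = Round(s_0, k_0) = 0x8AF
s_2 = Round(s_1, k_1) = 0x098
s_3 = Round(s_2, k_2) = 0x7D8
s_4 = Round(s_3, k_3) = 0x306
s_5 = Round(s_4, k_4) = 0x4E4

0x4E4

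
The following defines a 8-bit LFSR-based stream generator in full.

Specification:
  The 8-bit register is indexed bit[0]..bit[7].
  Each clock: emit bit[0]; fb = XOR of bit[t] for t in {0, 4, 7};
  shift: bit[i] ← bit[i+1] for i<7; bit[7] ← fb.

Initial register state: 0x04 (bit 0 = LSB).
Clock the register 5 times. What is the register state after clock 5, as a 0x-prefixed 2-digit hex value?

reg_0 = 0x04
clock 1: out=0, reg = 0x02
clock 2: out=0, reg = 0x01
clock 3: out=1, reg = 0x80
clock 4: out=0, reg = 0xC0
clock 5: out=0, reg = 0xE0

0xE0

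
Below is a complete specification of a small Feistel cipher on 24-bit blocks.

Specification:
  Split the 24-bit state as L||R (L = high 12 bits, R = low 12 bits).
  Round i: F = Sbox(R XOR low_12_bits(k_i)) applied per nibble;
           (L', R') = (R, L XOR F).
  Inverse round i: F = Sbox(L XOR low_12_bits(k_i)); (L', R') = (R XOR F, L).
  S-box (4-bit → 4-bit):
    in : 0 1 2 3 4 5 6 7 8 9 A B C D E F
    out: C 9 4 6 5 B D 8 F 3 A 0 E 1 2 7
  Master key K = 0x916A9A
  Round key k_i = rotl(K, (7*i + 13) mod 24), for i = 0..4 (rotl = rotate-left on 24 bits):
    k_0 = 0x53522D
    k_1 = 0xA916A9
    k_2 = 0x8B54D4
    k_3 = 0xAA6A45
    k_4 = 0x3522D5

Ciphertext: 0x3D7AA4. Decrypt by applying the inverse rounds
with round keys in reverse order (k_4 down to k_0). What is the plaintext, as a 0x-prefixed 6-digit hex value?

s_0 = ciphertext = 0x3D7AA4
s_1 = InvRound(s_0, k_4) = 0x3603D7
s_2 = InvRound(s_1, k_3) = 0x09C360
s_3 = InvRound(s_2, k_2) = 0x63F09C
s_4 = InvRound(s_3, k_1) = 0xCA163F
s_5 = InvRound(s_4, k_0) = 0x4C1CA1

0x4C1CA1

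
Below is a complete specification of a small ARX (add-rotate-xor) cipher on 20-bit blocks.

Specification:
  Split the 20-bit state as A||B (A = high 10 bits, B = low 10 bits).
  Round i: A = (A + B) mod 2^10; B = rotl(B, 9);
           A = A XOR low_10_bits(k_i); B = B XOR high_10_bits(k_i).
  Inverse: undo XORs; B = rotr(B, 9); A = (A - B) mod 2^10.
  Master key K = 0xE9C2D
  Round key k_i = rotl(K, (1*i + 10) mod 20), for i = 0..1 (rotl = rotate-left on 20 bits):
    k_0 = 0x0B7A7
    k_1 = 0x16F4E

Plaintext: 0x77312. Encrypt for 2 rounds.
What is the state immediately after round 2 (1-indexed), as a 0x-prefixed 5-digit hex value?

s_0 = plaintext = 0x77312
s_1 = Round(s_0, k_0) = 0xD25A4
s_2 = Round(s_1, k_1) = 0xE8C89

0xE8C89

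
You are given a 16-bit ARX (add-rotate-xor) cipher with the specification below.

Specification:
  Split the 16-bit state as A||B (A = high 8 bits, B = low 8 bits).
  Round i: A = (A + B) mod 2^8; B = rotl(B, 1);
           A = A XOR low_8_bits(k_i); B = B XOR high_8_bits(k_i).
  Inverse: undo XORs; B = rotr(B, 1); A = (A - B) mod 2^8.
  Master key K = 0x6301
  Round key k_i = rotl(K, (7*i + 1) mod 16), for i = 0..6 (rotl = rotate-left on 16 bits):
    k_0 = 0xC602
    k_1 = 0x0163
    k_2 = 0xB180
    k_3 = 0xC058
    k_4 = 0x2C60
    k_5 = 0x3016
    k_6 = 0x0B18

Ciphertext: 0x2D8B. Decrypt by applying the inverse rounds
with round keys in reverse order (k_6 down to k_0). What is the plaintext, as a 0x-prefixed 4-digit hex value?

s_0 = ciphertext = 0x2D8B
s_1 = InvRound(s_0, k_6) = 0xF540
s_2 = InvRound(s_1, k_5) = 0xAB38
s_3 = InvRound(s_2, k_4) = 0xC10A
s_4 = InvRound(s_3, k_3) = 0x3465
s_5 = InvRound(s_4, k_2) = 0x4A6A
s_6 = InvRound(s_5, k_1) = 0x74B5
s_7 = InvRound(s_6, k_0) = 0xBDB9

0xBDB9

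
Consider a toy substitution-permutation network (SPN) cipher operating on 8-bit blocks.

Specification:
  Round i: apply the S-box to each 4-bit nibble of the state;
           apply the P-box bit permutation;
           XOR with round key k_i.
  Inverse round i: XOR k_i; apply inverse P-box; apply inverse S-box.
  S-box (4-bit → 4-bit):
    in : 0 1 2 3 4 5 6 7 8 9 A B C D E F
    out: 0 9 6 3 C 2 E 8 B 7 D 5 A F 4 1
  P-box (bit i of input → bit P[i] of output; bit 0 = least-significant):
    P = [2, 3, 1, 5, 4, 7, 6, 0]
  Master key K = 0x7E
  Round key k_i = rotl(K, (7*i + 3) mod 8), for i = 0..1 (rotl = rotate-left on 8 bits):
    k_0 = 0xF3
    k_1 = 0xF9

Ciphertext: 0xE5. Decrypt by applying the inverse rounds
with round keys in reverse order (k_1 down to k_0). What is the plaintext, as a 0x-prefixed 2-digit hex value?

s_0 = ciphertext = 0xE5
s_1 = InvRound(s_0, k_1) = 0xF3
s_2 = InvRound(s_1, k_0) = 0x00

0x00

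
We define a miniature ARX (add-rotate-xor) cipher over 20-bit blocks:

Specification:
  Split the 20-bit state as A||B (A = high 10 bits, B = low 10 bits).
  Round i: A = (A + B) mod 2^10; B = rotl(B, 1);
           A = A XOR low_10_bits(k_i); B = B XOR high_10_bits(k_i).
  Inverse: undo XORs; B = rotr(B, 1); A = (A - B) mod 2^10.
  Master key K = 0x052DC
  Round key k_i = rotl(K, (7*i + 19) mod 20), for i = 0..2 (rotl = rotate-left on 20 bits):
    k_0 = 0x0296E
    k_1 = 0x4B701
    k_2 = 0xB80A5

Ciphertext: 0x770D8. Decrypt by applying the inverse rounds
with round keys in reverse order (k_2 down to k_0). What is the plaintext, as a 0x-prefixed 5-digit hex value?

0xC8509

s_0 = ciphertext = 0x770D8
s_1 = InvRound(s_0, k_2) = 0x1751C
s_2 = InvRound(s_1, k_1) = 0x51218
s_3 = InvRound(s_2, k_0) = 0xC8509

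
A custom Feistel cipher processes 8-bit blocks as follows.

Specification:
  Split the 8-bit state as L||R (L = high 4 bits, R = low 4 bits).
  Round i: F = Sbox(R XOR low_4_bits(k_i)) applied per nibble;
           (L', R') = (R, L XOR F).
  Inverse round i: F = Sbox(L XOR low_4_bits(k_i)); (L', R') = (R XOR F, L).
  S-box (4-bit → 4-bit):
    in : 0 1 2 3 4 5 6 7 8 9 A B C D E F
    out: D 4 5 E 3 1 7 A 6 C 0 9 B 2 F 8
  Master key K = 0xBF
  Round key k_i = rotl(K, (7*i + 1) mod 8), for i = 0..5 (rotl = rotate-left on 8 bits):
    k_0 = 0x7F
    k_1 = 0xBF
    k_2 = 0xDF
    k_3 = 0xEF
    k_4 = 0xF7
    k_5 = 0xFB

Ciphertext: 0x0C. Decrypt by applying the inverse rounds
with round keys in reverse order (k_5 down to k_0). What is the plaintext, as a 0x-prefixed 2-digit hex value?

0x55

s_0 = ciphertext = 0x0C
s_1 = InvRound(s_0, k_5) = 0x50
s_2 = InvRound(s_1, k_4) = 0x55
s_3 = InvRound(s_2, k_3) = 0x55
s_4 = InvRound(s_3, k_2) = 0x55
s_5 = InvRound(s_4, k_1) = 0x55
s_6 = InvRound(s_5, k_0) = 0x55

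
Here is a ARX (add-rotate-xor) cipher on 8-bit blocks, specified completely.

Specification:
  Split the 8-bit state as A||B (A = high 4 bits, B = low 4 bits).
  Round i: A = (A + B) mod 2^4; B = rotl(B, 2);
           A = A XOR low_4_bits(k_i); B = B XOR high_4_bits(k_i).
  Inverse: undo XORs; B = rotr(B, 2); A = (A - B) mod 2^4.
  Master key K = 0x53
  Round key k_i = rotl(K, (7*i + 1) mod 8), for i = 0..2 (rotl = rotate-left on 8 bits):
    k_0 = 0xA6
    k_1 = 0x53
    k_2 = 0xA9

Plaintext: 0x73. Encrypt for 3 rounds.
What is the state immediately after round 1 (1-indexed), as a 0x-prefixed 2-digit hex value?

s_0 = plaintext = 0x73
s_1 = Round(s_0, k_0) = 0xC6
s_2 = Round(s_1, k_1) = 0x1C
s_3 = Round(s_2, k_2) = 0x49

0xC6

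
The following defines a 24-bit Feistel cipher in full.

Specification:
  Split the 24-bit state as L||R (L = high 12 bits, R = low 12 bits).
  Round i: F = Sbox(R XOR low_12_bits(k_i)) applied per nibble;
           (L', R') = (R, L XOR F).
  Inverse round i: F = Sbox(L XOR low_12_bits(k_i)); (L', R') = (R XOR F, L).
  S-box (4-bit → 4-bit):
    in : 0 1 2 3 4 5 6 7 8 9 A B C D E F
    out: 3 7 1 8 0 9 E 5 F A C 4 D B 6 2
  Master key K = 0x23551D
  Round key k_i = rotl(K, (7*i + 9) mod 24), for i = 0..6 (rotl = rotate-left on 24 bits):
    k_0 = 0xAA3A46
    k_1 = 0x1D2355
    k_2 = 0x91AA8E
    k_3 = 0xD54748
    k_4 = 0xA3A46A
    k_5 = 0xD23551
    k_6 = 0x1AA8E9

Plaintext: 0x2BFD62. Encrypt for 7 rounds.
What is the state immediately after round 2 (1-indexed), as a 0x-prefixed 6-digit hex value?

s_0 = plaintext = 0x2BFD62
s_1 = Round(s_0, k_0) = 0xD627AF
s_2 = Round(s_1, k_1) = 0x7AFD4E
s_3 = Round(s_2, k_2) = 0xD4E27C
s_4 = Round(s_3, k_3) = 0x27C4CE
s_5 = Round(s_4, k_4) = 0x4CE1BC
s_6 = Round(s_5, k_5) = 0x1BC4A5
s_7 = Round(s_6, k_6) = 0x4A5CB1

0x7AFD4E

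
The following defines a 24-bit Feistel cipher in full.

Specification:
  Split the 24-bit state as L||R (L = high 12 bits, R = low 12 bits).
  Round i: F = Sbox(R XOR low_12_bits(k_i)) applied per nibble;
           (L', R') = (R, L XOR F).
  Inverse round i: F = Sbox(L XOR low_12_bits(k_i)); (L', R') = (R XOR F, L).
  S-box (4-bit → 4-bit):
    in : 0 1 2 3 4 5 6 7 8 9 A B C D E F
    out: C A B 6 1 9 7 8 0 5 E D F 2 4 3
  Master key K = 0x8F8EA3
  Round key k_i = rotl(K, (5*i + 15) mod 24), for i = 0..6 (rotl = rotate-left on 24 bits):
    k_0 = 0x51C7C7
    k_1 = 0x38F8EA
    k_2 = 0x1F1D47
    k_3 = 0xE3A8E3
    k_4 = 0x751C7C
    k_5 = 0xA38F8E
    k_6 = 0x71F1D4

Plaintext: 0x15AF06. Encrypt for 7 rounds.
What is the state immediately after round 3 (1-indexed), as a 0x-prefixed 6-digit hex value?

0xA18933

s_0 = plaintext = 0x15AF06
s_1 = Round(s_0, k_0) = 0xF061A0
s_2 = Round(s_1, k_1) = 0x1A0A18
s_3 = Round(s_2, k_2) = 0xA18933
s_4 = Round(s_3, k_3) = 0x933034
s_5 = Round(s_4, k_4) = 0x034623
s_6 = Round(s_5, k_5) = 0x6235D6
s_7 = Round(s_6, k_6) = 0x5D67E8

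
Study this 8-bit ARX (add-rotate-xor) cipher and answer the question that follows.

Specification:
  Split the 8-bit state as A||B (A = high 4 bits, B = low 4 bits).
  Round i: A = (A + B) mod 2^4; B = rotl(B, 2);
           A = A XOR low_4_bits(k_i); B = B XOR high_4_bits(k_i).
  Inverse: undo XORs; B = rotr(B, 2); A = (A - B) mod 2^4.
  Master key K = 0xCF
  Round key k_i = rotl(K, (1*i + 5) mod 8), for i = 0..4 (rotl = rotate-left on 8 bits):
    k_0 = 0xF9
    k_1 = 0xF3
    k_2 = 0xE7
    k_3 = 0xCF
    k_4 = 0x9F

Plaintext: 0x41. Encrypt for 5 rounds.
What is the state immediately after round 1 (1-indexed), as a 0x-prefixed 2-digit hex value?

0xCB

s_0 = plaintext = 0x41
s_1 = Round(s_0, k_0) = 0xCB
s_2 = Round(s_1, k_1) = 0x41
s_3 = Round(s_2, k_2) = 0x2A
s_4 = Round(s_3, k_3) = 0x36
s_5 = Round(s_4, k_4) = 0x60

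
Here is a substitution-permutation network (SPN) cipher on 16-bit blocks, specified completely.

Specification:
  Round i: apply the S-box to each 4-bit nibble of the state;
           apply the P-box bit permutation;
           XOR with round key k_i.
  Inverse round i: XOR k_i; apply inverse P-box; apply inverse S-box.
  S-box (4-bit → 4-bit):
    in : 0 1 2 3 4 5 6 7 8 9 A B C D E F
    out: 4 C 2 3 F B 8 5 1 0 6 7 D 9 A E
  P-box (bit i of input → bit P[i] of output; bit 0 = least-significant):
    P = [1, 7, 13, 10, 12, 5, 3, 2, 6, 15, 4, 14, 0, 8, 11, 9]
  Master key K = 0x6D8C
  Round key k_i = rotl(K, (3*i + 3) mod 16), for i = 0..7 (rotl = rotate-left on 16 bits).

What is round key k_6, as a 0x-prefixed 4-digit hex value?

0xB18D

K = 0x6D8C
k_0 = rotl(K, (3*0+3) mod 16) = rotl(K, 3) = 0x6C63
k_1 = rotl(K, (3*1+3) mod 16) = rotl(K, 6) = 0x631B
k_2 = rotl(K, (3*2+3) mod 16) = rotl(K, 9) = 0x18DB
k_3 = rotl(K, (3*3+3) mod 16) = rotl(K, 12) = 0xC6D8
k_4 = rotl(K, (3*4+3) mod 16) = rotl(K, 15) = 0x36C6
k_5 = rotl(K, (3*5+3) mod 16) = rotl(K, 2) = 0xB631
k_6 = rotl(K, (3*6+3) mod 16) = rotl(K, 5) = 0xB18D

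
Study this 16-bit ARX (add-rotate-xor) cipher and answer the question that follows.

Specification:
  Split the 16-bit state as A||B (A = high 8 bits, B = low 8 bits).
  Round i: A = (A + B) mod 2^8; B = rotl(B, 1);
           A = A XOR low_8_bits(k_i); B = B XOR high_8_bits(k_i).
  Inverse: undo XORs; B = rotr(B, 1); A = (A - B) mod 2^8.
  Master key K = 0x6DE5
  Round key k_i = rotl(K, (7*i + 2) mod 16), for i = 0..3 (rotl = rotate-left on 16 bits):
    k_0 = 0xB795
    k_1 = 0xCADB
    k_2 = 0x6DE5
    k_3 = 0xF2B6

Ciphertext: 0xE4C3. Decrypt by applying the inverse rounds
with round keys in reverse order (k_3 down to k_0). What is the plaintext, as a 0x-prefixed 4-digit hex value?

s_0 = ciphertext = 0xE4C3
s_1 = InvRound(s_0, k_3) = 0xBA98
s_2 = InvRound(s_1, k_2) = 0x65FA
s_3 = InvRound(s_2, k_1) = 0xA618
s_4 = InvRound(s_3, k_0) = 0x5CD7

0x5CD7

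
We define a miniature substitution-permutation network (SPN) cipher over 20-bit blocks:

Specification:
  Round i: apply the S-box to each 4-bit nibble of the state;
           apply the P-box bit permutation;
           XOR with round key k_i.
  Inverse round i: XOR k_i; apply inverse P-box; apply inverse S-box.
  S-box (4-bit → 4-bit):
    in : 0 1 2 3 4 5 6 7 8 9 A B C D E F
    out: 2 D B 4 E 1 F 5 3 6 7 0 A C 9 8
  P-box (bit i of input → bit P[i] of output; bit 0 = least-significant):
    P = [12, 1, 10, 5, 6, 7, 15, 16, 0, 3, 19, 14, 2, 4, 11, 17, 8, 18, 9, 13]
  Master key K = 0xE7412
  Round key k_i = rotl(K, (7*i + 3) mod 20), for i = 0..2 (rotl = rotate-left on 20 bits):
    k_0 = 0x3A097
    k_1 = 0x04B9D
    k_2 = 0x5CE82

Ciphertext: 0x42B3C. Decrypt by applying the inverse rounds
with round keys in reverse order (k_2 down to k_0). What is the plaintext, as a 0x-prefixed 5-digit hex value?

s_0 = ciphertext = 0x42B3C
s_1 = InvRound(s_0, k_2) = 0xE8C44
s_2 = InvRound(s_1, k_1) = 0xAC6A3
s_3 = InvRound(s_2, k_0) = 0xD8DFD

0xD8DFD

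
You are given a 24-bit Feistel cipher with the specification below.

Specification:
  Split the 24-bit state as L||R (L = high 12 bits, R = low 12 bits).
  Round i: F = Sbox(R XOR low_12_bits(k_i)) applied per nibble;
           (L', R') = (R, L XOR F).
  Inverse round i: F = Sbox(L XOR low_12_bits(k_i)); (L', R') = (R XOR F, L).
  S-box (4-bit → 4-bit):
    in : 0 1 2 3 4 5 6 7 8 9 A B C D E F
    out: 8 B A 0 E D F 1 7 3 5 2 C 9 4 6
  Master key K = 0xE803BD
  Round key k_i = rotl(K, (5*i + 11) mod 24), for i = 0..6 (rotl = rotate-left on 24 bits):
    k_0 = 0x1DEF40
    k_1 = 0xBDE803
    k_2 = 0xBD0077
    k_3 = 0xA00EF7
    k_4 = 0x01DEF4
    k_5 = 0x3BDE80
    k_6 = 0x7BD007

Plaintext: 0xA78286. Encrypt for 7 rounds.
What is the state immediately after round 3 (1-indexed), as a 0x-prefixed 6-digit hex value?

s_0 = plaintext = 0xA78286
s_1 = Round(s_0, k_0) = 0x2863B7
s_2 = Round(s_1, k_1) = 0x3B70A8
s_3 = Round(s_2, k_2) = 0x0A8B21
s_4 = Round(s_3, k_3) = 0xB21D37
s_5 = Round(s_4, k_4) = 0xD37BE1
s_6 = Round(s_5, k_5) = 0xBE10CC
s_7 = Round(s_6, k_6) = 0x0CC323

0x0A8B21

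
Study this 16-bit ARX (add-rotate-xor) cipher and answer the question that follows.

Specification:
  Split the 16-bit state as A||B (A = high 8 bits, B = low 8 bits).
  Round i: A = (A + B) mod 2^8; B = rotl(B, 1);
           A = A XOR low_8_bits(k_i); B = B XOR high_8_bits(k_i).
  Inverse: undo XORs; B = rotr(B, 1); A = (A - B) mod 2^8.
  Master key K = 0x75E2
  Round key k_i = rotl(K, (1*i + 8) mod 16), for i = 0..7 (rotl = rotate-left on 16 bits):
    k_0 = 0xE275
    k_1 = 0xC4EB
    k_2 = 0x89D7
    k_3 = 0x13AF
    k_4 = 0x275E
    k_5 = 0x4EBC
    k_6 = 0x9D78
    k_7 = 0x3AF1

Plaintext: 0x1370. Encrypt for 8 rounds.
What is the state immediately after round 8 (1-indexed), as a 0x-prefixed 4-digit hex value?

s_0 = plaintext = 0x1370
s_1 = Round(s_0, k_0) = 0xF602
s_2 = Round(s_1, k_1) = 0x13C0
s_3 = Round(s_2, k_2) = 0x0408
s_4 = Round(s_3, k_3) = 0xA303
s_5 = Round(s_4, k_4) = 0xF821
s_6 = Round(s_5, k_5) = 0xA50C
s_7 = Round(s_6, k_6) = 0xC985
s_8 = Round(s_7, k_7) = 0xBF31

0xBF31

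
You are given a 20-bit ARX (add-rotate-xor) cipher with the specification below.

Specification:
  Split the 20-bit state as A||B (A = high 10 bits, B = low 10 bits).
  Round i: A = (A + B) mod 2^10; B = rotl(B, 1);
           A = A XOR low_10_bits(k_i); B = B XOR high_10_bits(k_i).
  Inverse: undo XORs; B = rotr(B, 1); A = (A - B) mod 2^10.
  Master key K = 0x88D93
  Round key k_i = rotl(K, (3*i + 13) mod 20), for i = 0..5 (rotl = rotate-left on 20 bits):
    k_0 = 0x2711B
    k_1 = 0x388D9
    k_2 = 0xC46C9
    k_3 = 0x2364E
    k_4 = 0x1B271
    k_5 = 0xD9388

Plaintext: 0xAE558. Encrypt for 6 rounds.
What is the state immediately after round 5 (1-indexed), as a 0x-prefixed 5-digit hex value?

0x2DCE8

s_0 = plaintext = 0xAE558
s_1 = Round(s_0, k_0) = 0x42A2C
s_2 = Round(s_1, k_1) = 0xFBCBB
s_3 = Round(s_2, k_2) = 0x98E67
s_4 = Round(s_3, k_3) = 0xA1042
s_5 = Round(s_4, k_4) = 0x2DCE8
s_6 = Round(s_5, k_5) = 0x85EB4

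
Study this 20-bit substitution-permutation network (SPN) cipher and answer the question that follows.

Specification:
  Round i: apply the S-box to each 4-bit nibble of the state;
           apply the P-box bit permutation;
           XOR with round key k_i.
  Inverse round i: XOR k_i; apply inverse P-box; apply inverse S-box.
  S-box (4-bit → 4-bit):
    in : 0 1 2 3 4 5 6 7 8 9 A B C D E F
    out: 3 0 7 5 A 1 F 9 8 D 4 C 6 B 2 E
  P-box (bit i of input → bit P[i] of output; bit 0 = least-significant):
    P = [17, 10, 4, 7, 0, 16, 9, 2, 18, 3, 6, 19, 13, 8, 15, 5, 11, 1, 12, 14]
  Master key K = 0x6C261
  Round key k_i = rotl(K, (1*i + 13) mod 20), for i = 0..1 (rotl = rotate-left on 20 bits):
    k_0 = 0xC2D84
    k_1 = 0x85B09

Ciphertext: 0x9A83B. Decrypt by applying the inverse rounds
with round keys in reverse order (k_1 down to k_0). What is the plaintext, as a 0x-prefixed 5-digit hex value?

0xD1C40

s_0 = ciphertext = 0x9A83B
s_1 = InvRound(s_0, k_1) = 0xF61CA
s_2 = InvRound(s_1, k_0) = 0xD1C40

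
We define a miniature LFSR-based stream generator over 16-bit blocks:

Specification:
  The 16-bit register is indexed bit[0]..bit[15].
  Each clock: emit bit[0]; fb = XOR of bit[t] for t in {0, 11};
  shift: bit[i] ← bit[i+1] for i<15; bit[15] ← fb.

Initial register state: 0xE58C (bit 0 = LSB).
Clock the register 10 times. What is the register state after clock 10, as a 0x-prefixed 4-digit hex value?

reg_0 = 0xE58C
clock 1: out=0, reg = 0x72C6
clock 2: out=0, reg = 0x3963
clock 3: out=1, reg = 0x1CB1
clock 4: out=1, reg = 0x0E58
clock 5: out=0, reg = 0x872C
clock 6: out=0, reg = 0x4396
clock 7: out=0, reg = 0x21CB
clock 8: out=1, reg = 0x90E5
clock 9: out=1, reg = 0xC872
clock 10: out=0, reg = 0xE439

0xE439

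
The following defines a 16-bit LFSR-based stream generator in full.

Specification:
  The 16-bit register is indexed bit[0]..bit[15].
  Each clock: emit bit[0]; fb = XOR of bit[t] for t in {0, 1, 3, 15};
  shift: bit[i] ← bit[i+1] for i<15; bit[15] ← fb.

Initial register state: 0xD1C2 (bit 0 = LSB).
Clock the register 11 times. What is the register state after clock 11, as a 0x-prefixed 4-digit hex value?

reg_0 = 0xD1C2
clock 1: out=0, reg = 0x68E1
clock 2: out=1, reg = 0xB470
clock 3: out=0, reg = 0xDA38
clock 4: out=0, reg = 0x6D1C
clock 5: out=0, reg = 0xB68E
clock 6: out=0, reg = 0xDB47
clock 7: out=1, reg = 0xEDA3
clock 8: out=1, reg = 0xF6D1
clock 9: out=1, reg = 0x7B68
clock 10: out=0, reg = 0xBDB4
clock 11: out=0, reg = 0xDEDA

0xDEDA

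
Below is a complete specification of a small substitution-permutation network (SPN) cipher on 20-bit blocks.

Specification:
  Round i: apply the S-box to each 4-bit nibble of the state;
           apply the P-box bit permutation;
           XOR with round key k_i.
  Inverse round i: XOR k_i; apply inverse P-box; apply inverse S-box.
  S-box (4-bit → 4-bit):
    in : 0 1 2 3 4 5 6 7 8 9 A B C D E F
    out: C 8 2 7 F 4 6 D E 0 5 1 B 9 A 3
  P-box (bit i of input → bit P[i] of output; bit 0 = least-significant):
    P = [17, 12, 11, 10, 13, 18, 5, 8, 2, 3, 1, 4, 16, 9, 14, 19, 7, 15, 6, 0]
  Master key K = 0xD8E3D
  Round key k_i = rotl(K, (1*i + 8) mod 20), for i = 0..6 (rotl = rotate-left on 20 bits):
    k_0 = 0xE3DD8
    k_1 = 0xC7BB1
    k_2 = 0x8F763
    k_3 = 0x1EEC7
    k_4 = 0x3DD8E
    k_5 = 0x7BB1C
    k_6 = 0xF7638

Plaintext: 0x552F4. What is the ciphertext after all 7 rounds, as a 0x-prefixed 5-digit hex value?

0xD8A31

s_0 = plaintext = 0x552F4
s_1 = Round(s_0, k_0) = 0x84190
s_2 = Round(s_1, k_1) = 0x5B5E0
s_3 = Round(s_2, k_2) = 0xDFA21
s_4 = Round(s_3, k_3) = 0x4E840
s_5 = Round(s_4, k_4) = 0xF7275
s_6 = Round(s_5, k_5) = 0xE52B4
s_7 = Round(s_6, k_6) = 0xD8A31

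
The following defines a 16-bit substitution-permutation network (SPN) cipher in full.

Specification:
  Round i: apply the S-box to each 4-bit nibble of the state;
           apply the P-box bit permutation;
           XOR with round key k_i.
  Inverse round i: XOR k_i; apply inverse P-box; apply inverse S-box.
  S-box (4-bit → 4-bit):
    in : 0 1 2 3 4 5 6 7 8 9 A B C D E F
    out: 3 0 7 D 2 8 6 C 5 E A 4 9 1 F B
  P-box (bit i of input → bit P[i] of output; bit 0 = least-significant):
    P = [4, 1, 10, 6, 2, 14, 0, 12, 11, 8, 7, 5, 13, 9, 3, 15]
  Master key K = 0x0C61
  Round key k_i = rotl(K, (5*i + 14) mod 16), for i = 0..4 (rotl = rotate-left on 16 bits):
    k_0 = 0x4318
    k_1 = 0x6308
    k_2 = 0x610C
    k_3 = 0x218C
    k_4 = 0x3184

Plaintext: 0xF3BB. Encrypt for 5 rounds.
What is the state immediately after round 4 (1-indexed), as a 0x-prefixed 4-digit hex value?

s_0 = plaintext = 0xF3BB
s_1 = Round(s_0, k_0) = 0xEDB9
s_2 = Round(s_1, k_1) = 0xCD43
s_3 = Round(s_2, k_2) = 0x8D5C
s_4 = Round(s_3, k_3) = 0x19D4
s_5 = Round(s_4, k_4) = 0x3022

0x19D4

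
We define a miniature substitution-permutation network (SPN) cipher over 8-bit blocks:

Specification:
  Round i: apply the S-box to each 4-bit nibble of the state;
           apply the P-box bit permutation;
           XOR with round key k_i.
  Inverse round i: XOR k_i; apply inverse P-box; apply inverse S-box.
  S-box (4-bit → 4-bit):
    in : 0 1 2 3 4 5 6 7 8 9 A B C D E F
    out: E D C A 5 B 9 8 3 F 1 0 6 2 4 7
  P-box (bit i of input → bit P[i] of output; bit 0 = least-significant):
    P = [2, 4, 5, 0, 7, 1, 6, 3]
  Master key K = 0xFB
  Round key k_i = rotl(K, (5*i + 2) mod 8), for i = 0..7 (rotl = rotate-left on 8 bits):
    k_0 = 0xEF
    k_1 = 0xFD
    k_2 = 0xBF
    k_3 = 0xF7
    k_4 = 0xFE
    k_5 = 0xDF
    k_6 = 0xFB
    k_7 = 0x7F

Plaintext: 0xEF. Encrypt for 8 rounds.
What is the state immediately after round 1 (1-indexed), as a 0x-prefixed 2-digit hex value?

s_0 = plaintext = 0xEF
s_1 = Round(s_0, k_0) = 0x9B
s_2 = Round(s_1, k_1) = 0x37
s_3 = Round(s_2, k_2) = 0xB4
s_4 = Round(s_3, k_3) = 0xD3
s_5 = Round(s_4, k_4) = 0xED
s_6 = Round(s_5, k_5) = 0x8F
s_7 = Round(s_6, k_6) = 0x4D
s_8 = Round(s_7, k_7) = 0xAF

0x9B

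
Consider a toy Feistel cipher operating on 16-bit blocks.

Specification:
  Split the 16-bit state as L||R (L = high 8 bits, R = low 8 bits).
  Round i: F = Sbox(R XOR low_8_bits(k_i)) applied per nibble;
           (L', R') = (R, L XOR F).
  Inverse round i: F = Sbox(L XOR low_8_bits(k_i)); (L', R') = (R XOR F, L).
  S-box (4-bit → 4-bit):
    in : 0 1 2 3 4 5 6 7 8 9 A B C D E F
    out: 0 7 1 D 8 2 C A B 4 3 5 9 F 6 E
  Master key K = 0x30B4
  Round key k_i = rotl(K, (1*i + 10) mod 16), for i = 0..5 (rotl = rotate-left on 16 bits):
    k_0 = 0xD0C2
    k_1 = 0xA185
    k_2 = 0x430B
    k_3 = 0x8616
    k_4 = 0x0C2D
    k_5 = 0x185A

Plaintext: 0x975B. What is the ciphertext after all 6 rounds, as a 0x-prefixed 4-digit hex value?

0x3771

s_0 = plaintext = 0x975B
s_1 = Round(s_0, k_0) = 0x5BD3
s_2 = Round(s_1, k_1) = 0xD377
s_3 = Round(s_2, k_2) = 0x777A
s_4 = Round(s_3, k_3) = 0x7ABE
s_5 = Round(s_4, k_4) = 0xBE37
s_6 = Round(s_5, k_5) = 0x3771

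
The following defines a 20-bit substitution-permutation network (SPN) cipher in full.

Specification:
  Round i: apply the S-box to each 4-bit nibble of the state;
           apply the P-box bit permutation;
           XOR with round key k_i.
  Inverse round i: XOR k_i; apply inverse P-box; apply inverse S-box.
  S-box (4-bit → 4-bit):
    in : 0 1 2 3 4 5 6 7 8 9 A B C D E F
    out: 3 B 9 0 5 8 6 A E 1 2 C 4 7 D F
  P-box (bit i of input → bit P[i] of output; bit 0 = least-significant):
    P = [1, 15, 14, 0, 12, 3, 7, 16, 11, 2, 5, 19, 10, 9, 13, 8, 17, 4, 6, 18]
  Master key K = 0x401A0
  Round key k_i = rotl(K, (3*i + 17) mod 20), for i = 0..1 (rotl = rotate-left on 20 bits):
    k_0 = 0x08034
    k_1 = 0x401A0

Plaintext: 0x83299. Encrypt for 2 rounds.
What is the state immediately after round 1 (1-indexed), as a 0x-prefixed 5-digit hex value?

0xC9866

s_0 = plaintext = 0x83299
s_1 = Round(s_0, k_0) = 0xC9866
s_2 = Round(s_1, k_1) = 0xCC54C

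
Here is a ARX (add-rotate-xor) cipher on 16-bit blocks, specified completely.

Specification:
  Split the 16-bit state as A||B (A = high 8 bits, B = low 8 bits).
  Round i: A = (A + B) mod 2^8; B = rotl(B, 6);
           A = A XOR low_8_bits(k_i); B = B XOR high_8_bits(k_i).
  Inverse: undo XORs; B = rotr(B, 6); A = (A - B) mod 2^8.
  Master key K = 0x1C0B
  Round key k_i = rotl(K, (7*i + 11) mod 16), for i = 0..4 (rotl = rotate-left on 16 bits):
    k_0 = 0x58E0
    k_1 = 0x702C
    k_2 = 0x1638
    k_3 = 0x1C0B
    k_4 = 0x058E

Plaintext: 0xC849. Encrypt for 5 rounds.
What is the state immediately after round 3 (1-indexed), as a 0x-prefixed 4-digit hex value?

s_0 = plaintext = 0xC849
s_1 = Round(s_0, k_0) = 0xF10A
s_2 = Round(s_1, k_1) = 0xD7F2
s_3 = Round(s_2, k_2) = 0xF1AA
s_4 = Round(s_3, k_3) = 0x90B6
s_5 = Round(s_4, k_4) = 0xC8A8

0xF1AA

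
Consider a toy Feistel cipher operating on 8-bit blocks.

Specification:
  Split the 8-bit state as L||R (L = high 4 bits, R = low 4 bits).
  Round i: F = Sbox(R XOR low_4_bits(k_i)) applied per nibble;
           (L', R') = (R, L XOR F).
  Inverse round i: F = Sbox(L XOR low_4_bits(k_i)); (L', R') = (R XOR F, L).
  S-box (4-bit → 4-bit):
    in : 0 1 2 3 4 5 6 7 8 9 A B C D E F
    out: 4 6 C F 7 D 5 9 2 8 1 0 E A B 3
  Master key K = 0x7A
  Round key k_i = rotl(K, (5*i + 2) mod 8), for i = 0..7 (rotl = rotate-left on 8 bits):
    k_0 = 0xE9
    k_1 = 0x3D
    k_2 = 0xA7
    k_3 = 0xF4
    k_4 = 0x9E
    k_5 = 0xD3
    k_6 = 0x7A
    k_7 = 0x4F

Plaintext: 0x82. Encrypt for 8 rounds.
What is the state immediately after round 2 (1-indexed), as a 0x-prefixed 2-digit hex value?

s_0 = plaintext = 0x82
s_1 = Round(s_0, k_0) = 0x28
s_2 = Round(s_1, k_1) = 0x8F
s_3 = Round(s_2, k_2) = 0xFA
s_4 = Round(s_3, k_3) = 0xA4
s_5 = Round(s_4, k_4) = 0x4B
s_6 = Round(s_5, k_5) = 0xB6
s_7 = Round(s_6, k_6) = 0x65
s_8 = Round(s_7, k_7) = 0x57

0x8F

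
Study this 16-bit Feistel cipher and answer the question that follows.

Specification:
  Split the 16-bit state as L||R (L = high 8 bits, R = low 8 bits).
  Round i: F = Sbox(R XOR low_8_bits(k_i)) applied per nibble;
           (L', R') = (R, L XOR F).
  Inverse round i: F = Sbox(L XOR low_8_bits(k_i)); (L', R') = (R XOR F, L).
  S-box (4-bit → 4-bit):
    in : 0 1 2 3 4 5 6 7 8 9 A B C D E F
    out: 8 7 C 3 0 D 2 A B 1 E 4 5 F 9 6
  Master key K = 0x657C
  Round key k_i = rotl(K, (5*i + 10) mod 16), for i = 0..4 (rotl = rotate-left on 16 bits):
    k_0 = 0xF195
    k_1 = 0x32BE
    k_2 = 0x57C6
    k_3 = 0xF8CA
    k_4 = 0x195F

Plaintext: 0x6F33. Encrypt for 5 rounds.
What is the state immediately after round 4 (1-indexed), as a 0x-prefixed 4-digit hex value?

0xDF7D

s_0 = plaintext = 0x6F33
s_1 = Round(s_0, k_0) = 0x338D
s_2 = Round(s_1, k_1) = 0x8D00
s_3 = Round(s_2, k_2) = 0x00DF
s_4 = Round(s_3, k_3) = 0xDF7D
s_5 = Round(s_4, k_4) = 0x7D13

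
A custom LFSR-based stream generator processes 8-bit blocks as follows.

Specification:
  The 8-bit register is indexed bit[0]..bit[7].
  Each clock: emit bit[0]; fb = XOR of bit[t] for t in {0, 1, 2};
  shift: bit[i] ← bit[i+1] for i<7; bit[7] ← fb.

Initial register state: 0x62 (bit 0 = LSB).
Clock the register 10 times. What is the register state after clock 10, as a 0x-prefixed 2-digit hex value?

reg_0 = 0x62
clock 1: out=0, reg = 0xB1
clock 2: out=1, reg = 0xD8
clock 3: out=0, reg = 0x6C
clock 4: out=0, reg = 0xB6
clock 5: out=0, reg = 0x5B
clock 6: out=1, reg = 0x2D
clock 7: out=1, reg = 0x16
clock 8: out=0, reg = 0x0B
clock 9: out=1, reg = 0x05
clock 10: out=1, reg = 0x02

0x02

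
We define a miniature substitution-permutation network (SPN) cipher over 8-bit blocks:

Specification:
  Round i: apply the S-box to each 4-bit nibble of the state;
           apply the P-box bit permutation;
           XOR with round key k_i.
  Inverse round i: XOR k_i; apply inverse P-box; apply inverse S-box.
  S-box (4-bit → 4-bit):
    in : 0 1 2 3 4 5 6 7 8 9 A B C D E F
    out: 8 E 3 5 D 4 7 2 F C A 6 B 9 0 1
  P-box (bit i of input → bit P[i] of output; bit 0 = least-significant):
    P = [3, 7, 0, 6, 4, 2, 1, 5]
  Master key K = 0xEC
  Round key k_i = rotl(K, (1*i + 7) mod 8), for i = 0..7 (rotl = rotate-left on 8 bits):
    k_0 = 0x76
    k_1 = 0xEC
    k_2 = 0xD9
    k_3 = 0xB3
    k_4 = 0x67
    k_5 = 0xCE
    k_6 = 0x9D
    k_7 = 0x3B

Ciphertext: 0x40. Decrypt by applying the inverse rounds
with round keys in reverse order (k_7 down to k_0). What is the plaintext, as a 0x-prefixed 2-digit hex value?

s_0 = ciphertext = 0x40
s_1 = InvRound(s_0, k_7) = 0x44
s_2 = InvRound(s_1, k_6) = 0xF8
s_3 = InvRound(s_2, k_5) = 0x8E
s_4 = InvRound(s_3, k_4) = 0x08
s_5 = InvRound(s_4, k_3) = 0x46
s_6 = InvRound(s_5, k_2) = 0x66
s_7 = InvRound(s_6, k_1) = 0x52
s_8 = InvRound(s_7, k_0) = 0xAE

0xAE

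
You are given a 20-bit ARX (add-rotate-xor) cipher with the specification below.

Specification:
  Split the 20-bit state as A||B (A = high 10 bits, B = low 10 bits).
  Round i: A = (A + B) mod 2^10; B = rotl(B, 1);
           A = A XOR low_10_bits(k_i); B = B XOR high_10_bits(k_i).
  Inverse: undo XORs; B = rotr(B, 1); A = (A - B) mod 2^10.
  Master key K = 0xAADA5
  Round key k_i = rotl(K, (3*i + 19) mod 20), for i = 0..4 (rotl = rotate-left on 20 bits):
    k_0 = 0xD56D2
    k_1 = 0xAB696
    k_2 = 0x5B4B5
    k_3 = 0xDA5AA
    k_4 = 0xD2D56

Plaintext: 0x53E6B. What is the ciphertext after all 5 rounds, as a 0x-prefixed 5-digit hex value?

0xC816E

s_0 = plaintext = 0x53E6B
s_1 = Round(s_0, k_0) = 0x5A382
s_2 = Round(s_1, k_1) = 0x9F1A8
s_3 = Round(s_2, k_2) = 0x2463D
s_4 = Round(s_3, k_3) = 0xD9312
s_5 = Round(s_4, k_4) = 0xC816E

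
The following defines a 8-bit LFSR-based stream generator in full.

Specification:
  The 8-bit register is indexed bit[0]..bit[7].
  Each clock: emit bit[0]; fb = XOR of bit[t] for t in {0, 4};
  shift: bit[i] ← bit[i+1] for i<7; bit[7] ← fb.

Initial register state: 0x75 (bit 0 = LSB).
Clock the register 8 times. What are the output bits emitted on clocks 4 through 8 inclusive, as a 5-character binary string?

01110

reg_0 = 0x75
clock 1: out=1, reg = 0x3A
clock 2: out=0, reg = 0x9D
clock 3: out=1, reg = 0x4E
clock 4: out=0, reg = 0x27
clock 5: out=1, reg = 0x93
clock 6: out=1, reg = 0x49
clock 7: out=1, reg = 0xA4
clock 8: out=0, reg = 0x52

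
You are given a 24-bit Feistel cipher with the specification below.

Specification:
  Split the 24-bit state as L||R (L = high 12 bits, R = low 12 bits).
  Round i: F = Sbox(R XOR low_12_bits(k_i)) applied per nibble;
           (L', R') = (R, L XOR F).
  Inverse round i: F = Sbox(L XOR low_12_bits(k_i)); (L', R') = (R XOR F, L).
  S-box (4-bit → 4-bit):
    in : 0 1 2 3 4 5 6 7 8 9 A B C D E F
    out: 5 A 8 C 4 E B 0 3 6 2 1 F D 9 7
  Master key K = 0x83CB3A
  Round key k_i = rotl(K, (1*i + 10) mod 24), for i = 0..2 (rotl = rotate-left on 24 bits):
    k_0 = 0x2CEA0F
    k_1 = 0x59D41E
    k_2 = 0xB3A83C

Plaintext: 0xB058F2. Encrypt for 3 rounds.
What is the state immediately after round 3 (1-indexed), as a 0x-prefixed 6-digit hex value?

s_0 = plaintext = 0xB058F2
s_1 = Round(s_0, k_0) = 0x8F2378
s_2 = Round(s_1, k_1) = 0x378849
s_3 = Round(s_2, k_2) = 0x849676

0x849676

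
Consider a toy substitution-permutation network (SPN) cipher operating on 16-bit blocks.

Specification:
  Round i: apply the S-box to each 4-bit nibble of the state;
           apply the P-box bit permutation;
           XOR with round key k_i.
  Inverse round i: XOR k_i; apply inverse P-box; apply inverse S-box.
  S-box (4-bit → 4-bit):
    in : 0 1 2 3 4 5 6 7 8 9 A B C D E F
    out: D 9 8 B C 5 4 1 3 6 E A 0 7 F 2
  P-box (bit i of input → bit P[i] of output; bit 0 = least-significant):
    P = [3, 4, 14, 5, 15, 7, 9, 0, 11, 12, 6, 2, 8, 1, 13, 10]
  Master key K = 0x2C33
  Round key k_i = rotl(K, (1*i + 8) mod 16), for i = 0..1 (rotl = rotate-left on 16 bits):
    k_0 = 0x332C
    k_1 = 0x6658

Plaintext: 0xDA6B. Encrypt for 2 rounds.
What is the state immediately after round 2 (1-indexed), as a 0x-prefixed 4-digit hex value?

s_0 = plaintext = 0xDA6B
s_1 = Round(s_0, k_0) = 0x005A
s_2 = Round(s_1, k_1) = 0x892C

0x892C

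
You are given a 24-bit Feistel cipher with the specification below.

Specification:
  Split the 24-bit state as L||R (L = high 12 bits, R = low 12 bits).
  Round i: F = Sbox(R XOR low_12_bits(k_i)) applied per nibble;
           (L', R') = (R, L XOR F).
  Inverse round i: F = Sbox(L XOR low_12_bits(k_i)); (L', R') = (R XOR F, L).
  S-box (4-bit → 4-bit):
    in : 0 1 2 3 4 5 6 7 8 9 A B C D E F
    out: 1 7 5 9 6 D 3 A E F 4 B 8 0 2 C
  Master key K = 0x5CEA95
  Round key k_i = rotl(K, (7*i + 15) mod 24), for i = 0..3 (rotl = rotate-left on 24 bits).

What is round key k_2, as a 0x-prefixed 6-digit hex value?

K = 0x5CEA95
k_0 = rotl(K, (7*0+15) mod 24) = rotl(K, 15) = 0x4AAE75
k_1 = rotl(K, (7*1+15) mod 24) = rotl(K, 22) = 0x573AA5
k_2 = rotl(K, (7*2+15) mod 24) = rotl(K, 5) = 0x9D52AB

0x9D52AB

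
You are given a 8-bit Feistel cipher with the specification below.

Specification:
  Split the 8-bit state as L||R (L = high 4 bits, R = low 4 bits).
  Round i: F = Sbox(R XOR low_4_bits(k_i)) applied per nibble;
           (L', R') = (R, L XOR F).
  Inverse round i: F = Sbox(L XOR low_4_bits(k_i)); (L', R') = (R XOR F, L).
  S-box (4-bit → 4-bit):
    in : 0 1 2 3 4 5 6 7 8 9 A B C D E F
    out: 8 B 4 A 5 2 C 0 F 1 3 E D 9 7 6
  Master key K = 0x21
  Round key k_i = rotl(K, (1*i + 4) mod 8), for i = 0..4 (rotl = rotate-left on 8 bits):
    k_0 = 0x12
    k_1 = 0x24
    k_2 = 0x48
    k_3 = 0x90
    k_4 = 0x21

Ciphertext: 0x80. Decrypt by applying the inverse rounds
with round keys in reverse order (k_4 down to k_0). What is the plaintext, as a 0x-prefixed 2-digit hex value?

s_0 = ciphertext = 0x80
s_1 = InvRound(s_0, k_4) = 0x18
s_2 = InvRound(s_1, k_3) = 0x31
s_3 = InvRound(s_2, k_2) = 0xF3
s_4 = InvRound(s_3, k_1) = 0xDF
s_5 = InvRound(s_4, k_0) = 0x9D

0x9D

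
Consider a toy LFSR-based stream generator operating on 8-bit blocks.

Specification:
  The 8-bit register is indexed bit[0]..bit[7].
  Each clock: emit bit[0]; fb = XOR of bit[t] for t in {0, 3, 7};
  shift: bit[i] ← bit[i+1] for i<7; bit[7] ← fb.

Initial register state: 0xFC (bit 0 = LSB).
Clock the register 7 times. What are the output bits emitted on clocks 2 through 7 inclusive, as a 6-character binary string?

011111

reg_0 = 0xFC
clock 1: out=0, reg = 0x7E
clock 2: out=0, reg = 0xBF
clock 3: out=1, reg = 0xDF
clock 4: out=1, reg = 0xEF
clock 5: out=1, reg = 0xF7
clock 6: out=1, reg = 0x7B
clock 7: out=1, reg = 0x3D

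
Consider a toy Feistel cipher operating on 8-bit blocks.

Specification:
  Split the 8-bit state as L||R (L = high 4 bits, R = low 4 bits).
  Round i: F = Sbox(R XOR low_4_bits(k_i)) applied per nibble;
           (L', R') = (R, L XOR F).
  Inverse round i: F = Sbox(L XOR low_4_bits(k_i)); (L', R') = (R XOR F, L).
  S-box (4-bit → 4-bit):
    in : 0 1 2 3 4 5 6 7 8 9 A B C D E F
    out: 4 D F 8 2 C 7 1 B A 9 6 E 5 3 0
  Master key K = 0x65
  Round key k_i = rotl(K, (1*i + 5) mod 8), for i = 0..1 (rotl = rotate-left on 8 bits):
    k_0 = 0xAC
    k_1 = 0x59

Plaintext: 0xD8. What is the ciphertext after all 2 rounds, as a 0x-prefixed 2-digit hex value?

s_0 = plaintext = 0xD8
s_1 = Round(s_0, k_0) = 0x8F
s_2 = Round(s_1, k_1) = 0xFF

0xFF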